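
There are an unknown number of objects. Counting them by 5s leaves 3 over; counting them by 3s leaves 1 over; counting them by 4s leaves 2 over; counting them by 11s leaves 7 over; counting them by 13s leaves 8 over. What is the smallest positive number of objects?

2218

The moduli are pairwise coprime; M = 5·3·4·11·13 = 8580.
M/5 = 1716; 1716 ≡ 1 (mod 5), inverse 1.
M/3 = 2860; 2860 ≡ 1 (mod 3), inverse 1.
M/4 = 2145; 2145 ≡ 1 (mod 4), inverse 1.
M/11 = 780; 780 ≡ 10 (mod 11); 10·10 ≡ 1, so inverse 10.
M/13 = 660; 660 ≡ 10 (mod 13); 10·4 ≡ 1, so inverse 4.
N ≡ 3·1716·1 + 1·2860·1 + 2·2145·1 + 7·780·10 + 8·660·4 = 88018.
88018 mod 8580 = 2218.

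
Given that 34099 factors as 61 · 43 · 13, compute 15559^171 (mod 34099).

Mod 61: 15559 ≡ 4; by Fermat, exponent reduces to 171 mod 60 = 51; 4^51 ≡ 52 (mod 61).
Mod 43: 15559 ≡ 36; by Fermat, exponent reduces to 171 mod 42 = 3; 36^3 ≡ 1 (mod 43).
Mod 13: 15559 ≡ 11; by Fermat, exponent reduces to 171 mod 12 = 3; 11^3 ≡ 5 (mod 13).
Combine by CRT: x ≡ 52 (mod 61), x ≡ 1 (mod 43), x ≡ 5 (mod 13) ⇒ x ≡ 7311 (mod 34099).

7311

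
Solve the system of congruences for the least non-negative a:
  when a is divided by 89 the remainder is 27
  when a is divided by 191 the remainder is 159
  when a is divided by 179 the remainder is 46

2274778

From a ≡ 27 (mod 89) write a = 27 + 89t. Substituting into a ≡ 159 (mod 191) gives 89t ≡ 132 (mod 191), and since 89⁻¹ ≡ 88 (mod 191), t ≡ 156. Hence a ≡ 27 + 89·156 = 13911 (mod 16999).
From a ≡ 13911 (mod 16999) write a = 13911 + 16999t. Substituting into a ≡ 46 (mod 179) gives 16999t ≡ 97 (mod 179), and since 173⁻¹ ≡ 149 (mod 179), t ≡ 133. Hence a ≡ 13911 + 16999·133 = 2274778 (mod 3042821).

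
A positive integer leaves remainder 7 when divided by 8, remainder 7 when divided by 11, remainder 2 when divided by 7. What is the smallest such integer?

The moduli are pairwise coprime; N = 8·11·7 = 616.
N/8 = 77; 77 ≡ 5 (mod 8); 5·5 ≡ 1, so inverse 5.
N/11 = 56; 56 ≡ 1 (mod 11), inverse 1.
N/7 = 88; 88 ≡ 4 (mod 7); 4·2 ≡ 1, so inverse 2.
t ≡ 7·77·5 + 7·56·1 + 2·88·2 = 3439.
3439 mod 616 = 359.

359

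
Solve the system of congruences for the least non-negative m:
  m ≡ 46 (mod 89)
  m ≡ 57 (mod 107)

From m ≡ 46 (mod 89) write m = 46 + 89t. Substituting into m ≡ 57 (mod 107) gives 89t ≡ 11 (mod 107), and since 89⁻¹ ≡ 101 (mod 107), t ≡ 41. Hence m ≡ 46 + 89·41 = 3695 (mod 9523).

3695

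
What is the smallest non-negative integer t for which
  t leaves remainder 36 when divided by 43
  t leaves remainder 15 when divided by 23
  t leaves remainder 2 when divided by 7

The moduli are pairwise coprime; N = 43·23·7 = 6923.
N/43 = 161; 161 ≡ 32 (mod 43); 32·39 ≡ 1, so inverse 39.
N/23 = 301; 301 ≡ 2 (mod 23); 2·12 ≡ 1, so inverse 12.
N/7 = 989; 989 ≡ 2 (mod 7); 2·4 ≡ 1, so inverse 4.
t ≡ 36·161·39 + 15·301·12 + 2·989·4 = 288136.
288136 mod 6923 = 4293.

4293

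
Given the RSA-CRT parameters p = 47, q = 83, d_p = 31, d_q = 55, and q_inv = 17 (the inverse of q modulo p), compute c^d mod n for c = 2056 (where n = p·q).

1000

m₁ = c^(d_p) mod p: c ≡ 35 (mod 47), and 35^31 mod 47 = 13.
m₂ = c^(d_q) mod q: c ≡ 64 (mod 83), and 64^55 mod 83 = 4.
h = q_inv·(m₁ − m₂) mod p = 17·(13 − 4) mod 47 = 12.
m = m₂ + h·q = 4 + 12·83 = 1000.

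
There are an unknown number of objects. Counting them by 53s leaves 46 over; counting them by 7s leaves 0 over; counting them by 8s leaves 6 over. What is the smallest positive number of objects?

The moduli are pairwise coprime; M = 53·7·8 = 2968.
M/53 = 56; 56 ≡ 3 (mod 53); 3·18 ≡ 1, so inverse 18.
M/7 = 424; 424 ≡ 4 (mod 7); 4·2 ≡ 1, so inverse 2.
M/8 = 371; 371 ≡ 3 (mod 8); 3·3 ≡ 1, so inverse 3.
N ≡ 46·56·18 + 0·424·2 + 6·371·3 = 53046.
53046 mod 2968 = 2590.

2590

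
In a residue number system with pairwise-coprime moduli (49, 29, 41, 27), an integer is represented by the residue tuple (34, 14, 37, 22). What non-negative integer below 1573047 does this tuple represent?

From x ≡ 34 (mod 49) write x = 34 + 49t. Substituting into x ≡ 14 (mod 29) gives 49t ≡ 9 (mod 29), and since 20⁻¹ ≡ 16 (mod 29), t ≡ 28. Hence x ≡ 34 + 49·28 = 1406 (mod 1421).
From x ≡ 1406 (mod 1421) write x = 1406 + 1421t. Substituting into x ≡ 37 (mod 41) gives 1421t ≡ 25 (mod 41), and since 27⁻¹ ≡ 38 (mod 41), t ≡ 7. Hence x ≡ 1406 + 1421·7 = 11353 (mod 58261).
From x ≡ 11353 (mod 58261) write x = 11353 + 58261t. Substituting into x ≡ 22 (mod 27) gives 58261t ≡ 9 (mod 27), and since 22⁻¹ ≡ 16 (mod 27), t ≡ 9. Hence x ≡ 11353 + 58261·9 = 535702 (mod 1573047).

535702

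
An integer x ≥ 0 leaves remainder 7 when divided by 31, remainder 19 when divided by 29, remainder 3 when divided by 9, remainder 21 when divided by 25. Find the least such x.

154821

Combine the congruences pairwise.
From x ≡ 7 (mod 31) write x = 7 + 31t. Substituting into x ≡ 19 (mod 29) gives 31t ≡ 12 (mod 29), and since 2⁻¹ ≡ 15 (mod 29), t ≡ 6. Hence x ≡ 7 + 31·6 = 193 (mod 899).
From x ≡ 193 (mod 899) write x = 193 + 899t. Substituting into x ≡ 3 (mod 9) gives 899t ≡ 8 (mod 9), and since 8⁻¹ ≡ 8 (mod 9), t ≡ 1. Hence x ≡ 193 + 899·1 = 1092 (mod 8091).
From x ≡ 1092 (mod 8091) write x = 1092 + 8091t. Substituting into x ≡ 21 (mod 25) gives 8091t ≡ 4 (mod 25), and since 16⁻¹ ≡ 11 (mod 25), t ≡ 19. Hence x ≡ 1092 + 8091·19 = 154821 (mod 202275).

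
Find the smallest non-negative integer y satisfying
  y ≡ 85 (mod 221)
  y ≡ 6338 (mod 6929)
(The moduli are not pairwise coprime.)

gcd(221, 6929) = 13 and 13 | (6338 − 85), so the pair is consistent; merging gives y ≡ 20196 (mod 117793), where 117793 = lcm(221, 6929).
The solution is unique modulo lcm(221, 6929) = 117793.

20196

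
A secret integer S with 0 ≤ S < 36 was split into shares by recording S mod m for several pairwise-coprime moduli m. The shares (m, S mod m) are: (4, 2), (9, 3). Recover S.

30

From S ≡ 2 (mod 4) write S = 2 + 4t. Substituting into S ≡ 3 (mod 9) gives 4t ≡ 1 (mod 9), and since 4⁻¹ ≡ 7 (mod 9), t ≡ 7. Hence S ≡ 2 + 4·7 = 30 (mod 36).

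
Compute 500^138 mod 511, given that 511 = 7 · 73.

316

Mod 7: 500 ≡ 3; since 6 | 138, by Fermat 3^138 ≡ 1 (mod 7).
Mod 73: 500 ≡ 62; by Fermat, exponent reduces to 138 mod 72 = 66; 62^66 ≡ 24 (mod 73).
Combine by CRT: x ≡ 1 (mod 7), x ≡ 24 (mod 73) ⇒ x ≡ 316 (mod 511).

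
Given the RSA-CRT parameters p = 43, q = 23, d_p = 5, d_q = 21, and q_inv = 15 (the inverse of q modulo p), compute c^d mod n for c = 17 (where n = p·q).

m₁ = c^(d_p) mod p: c ≡ 17 (mod 43), and 17^5 mod 43 = 40.
m₂ = c^(d_q) mod q: c ≡ 17 (mod 23), and 17^21 mod 23 = 19.
h = q_inv·(m₁ − m₂) mod p = 15·(40 − 19) mod 43 = 14.
m = m₂ + h·q = 19 + 14·23 = 341.

341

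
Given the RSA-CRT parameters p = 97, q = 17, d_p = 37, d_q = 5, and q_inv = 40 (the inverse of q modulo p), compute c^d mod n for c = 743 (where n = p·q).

m₁ = c^(d_p) mod p: c ≡ 64 (mod 97), and 64^37 mod 97 = 33.
m₂ = c^(d_q) mod q: c ≡ 12 (mod 17), and 12^5 mod 17 = 3.
h = q_inv·(m₁ − m₂) mod p = 40·(33 − 3) mod 97 = 36.
m = m₂ + h·q = 3 + 36·17 = 615.

615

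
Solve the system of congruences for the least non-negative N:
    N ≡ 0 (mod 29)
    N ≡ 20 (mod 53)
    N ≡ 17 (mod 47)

18676

The moduli are pairwise coprime; M = 29·53·47 = 72239.
M/29 = 2491; 2491 ≡ 26 (mod 29); 26·19 ≡ 1, so inverse 19.
M/53 = 1363; 1363 ≡ 38 (mod 53); 38·7 ≡ 1, so inverse 7.
M/47 = 1537; 1537 ≡ 33 (mod 47); 33·10 ≡ 1, so inverse 10.
N ≡ 0·2491·19 + 20·1363·7 + 17·1537·10 = 452110.
452110 mod 72239 = 18676.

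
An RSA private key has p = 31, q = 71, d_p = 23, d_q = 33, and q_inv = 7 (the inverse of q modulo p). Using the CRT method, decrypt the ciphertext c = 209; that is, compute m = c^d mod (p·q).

883

m₁ = c^(d_p) mod p: c ≡ 23 (mod 31), and 23^23 mod 31 = 15.
m₂ = c^(d_q) mod q: c ≡ 67 (mod 71), and 67^33 mod 71 = 31.
h = q_inv·(m₁ − m₂) mod p = 7·(15 − 31) mod 31 = 12.
m = m₂ + h·q = 31 + 12·71 = 883.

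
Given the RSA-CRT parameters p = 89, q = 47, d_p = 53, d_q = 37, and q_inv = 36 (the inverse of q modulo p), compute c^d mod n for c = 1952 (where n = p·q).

2985

m₁ = c^(d_p) mod p: c ≡ 83 (mod 89), and 83^53 mod 89 = 48.
m₂ = c^(d_q) mod q: c ≡ 25 (mod 47), and 25^37 mod 47 = 24.
h = q_inv·(m₁ − m₂) mod p = 36·(48 − 24) mod 89 = 63.
m = m₂ + h·q = 24 + 63·47 = 2985.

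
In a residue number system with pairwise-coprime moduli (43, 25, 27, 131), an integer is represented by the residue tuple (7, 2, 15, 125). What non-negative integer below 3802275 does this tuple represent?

The moduli are pairwise coprime; N = 43·25·27·131 = 3802275.
N/43 = 88425; 88425 ≡ 17 (mod 43); 17·38 ≡ 1, so inverse 38.
N/25 = 152091; 152091 ≡ 16 (mod 25); 16·11 ≡ 1, so inverse 11.
N/27 = 140825; 140825 ≡ 20 (mod 27); 20·23 ≡ 1, so inverse 23.
N/131 = 29025; 29025 ≡ 74 (mod 131); 74·108 ≡ 1, so inverse 108.
x ≡ 7·88425·38 + 2·152091·11 + 15·140825·23 + 125·29025·108 = 467289177.
467289177 mod 3802275 = 3411627.

3411627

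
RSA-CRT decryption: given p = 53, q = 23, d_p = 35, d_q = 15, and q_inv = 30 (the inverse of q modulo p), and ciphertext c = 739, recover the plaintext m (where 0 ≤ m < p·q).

m₁ = c^(d_p) mod p: c ≡ 50 (mod 53), and 50^35 mod 53 = 20.
m₂ = c^(d_q) mod q: c ≡ 3 (mod 23), and 3^15 mod 23 = 12.
h = q_inv·(m₁ − m₂) mod p = 30·(20 − 12) mod 53 = 28.
m = m₂ + h·q = 12 + 28·23 = 656.

656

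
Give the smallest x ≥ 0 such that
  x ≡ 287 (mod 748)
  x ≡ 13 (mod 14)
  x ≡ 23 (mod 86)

Combine the congruences pairwise.
gcd(748, 14) = 2 and 2 | (13 − 287), so the pair is consistent; merging gives x ≡ 1035 (mod 5236), where 5236 = lcm(748, 14).
gcd(5236, 86) = 2 and 2 | (23 − 1035), so the pair is consistent; merging gives x ≡ 215711 (mod 225148), where 225148 = lcm(5236, 86).
The solution is unique modulo lcm(748, 14, 86) = 225148.

215711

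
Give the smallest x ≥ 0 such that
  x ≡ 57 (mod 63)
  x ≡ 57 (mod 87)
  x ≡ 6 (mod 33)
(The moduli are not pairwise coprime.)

7365

Combine the congruences pairwise.
gcd(63, 87) = 3 and 3 | (57 − 57), so the pair is consistent; merging gives x ≡ 57 (mod 1827), where 1827 = lcm(63, 87).
gcd(1827, 33) = 3 and 3 | (6 − 57), so the pair is consistent; merging gives x ≡ 7365 (mod 20097), where 20097 = lcm(1827, 33).
The solution is unique modulo lcm(63, 87, 33) = 20097.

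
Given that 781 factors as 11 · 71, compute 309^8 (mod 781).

573

Mod 11: 309 ≡ 1; 1^8 ≡ 1 (mod 11).
Mod 71: 309 ≡ 25; 25^8 ≡ 5 (mod 71).
Combine by CRT: x ≡ 1 (mod 11), x ≡ 5 (mod 71) ⇒ x ≡ 573 (mod 781).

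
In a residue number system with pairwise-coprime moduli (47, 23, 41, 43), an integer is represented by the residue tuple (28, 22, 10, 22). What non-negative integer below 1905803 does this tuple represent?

From x ≡ 28 (mod 47) write x = 28 + 47t. Substituting into x ≡ 22 (mod 23) gives 47t ≡ 17 (mod 23), and since 1⁻¹ ≡ 1 (mod 23), t ≡ 17. Hence x ≡ 28 + 47·17 = 827 (mod 1081).
From x ≡ 827 (mod 1081) write x = 827 + 1081t. Substituting into x ≡ 10 (mod 41) gives 1081t ≡ 3 (mod 41), and since 15⁻¹ ≡ 11 (mod 41), t ≡ 33. Hence x ≡ 827 + 1081·33 = 36500 (mod 44321).
From x ≡ 36500 (mod 44321) write x = 36500 + 44321t. Substituting into x ≡ 22 (mod 43) gives 44321t ≡ 29 (mod 43), and since 31⁻¹ ≡ 25 (mod 43), t ≡ 37. Hence x ≡ 36500 + 44321·37 = 1676377 (mod 1905803).

1676377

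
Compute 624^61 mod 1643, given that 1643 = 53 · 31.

Mod 53: 624 ≡ 41; by Fermat, exponent reduces to 61 mod 52 = 9; 41^9 ≡ 39 (mod 53).
Mod 31: 624 ≡ 4; by Fermat, exponent reduces to 61 mod 30 = 1; 4^1 ≡ 4 (mod 31).
Combine by CRT: x ≡ 39 (mod 53), x ≡ 4 (mod 31) ⇒ x ≡ 1523 (mod 1643).

1523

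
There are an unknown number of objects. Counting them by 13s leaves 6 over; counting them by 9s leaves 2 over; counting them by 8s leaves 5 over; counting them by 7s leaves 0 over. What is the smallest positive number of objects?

3269

The moduli are pairwise coprime; M = 13·9·8·7 = 6552.
M/13 = 504; 504 ≡ 10 (mod 13); 10·4 ≡ 1, so inverse 4.
M/9 = 728; 728 ≡ 8 (mod 9); 8·8 ≡ 1, so inverse 8.
M/8 = 819; 819 ≡ 3 (mod 8); 3·3 ≡ 1, so inverse 3.
M/7 = 936; 936 ≡ 5 (mod 7); 5·3 ≡ 1, so inverse 3.
N ≡ 6·504·4 + 2·728·8 + 5·819·3 + 0·936·3 = 36029.
36029 mod 6552 = 3269.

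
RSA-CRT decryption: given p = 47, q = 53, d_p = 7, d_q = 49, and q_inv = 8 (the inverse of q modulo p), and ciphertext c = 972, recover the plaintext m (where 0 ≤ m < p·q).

1511

m₁ = c^(d_p) mod p: c ≡ 32 (mod 47), and 32^7 mod 47 = 7.
m₂ = c^(d_q) mod q: c ≡ 18 (mod 53), and 18^49 mod 53 = 27.
h = q_inv·(m₁ − m₂) mod p = 8·(7 − 27) mod 47 = 28.
m = m₂ + h·q = 27 + 28·53 = 1511.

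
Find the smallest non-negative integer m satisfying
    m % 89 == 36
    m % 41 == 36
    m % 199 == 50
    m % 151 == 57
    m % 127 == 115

6186157034

Combine the congruences pairwise.
From m ≡ 36 (mod 89) write m = 36 + 89t. Substituting into m ≡ 36 (mod 41) gives 89t ≡ 0 (mod 41), and since 7⁻¹ ≡ 6 (mod 41), t ≡ 0. Hence m ≡ 36 + 89·0 = 36 (mod 3649).
From m ≡ 36 (mod 3649) write m = 36 + 3649t. Substituting into m ≡ 50 (mod 199) gives 3649t ≡ 14 (mod 199), and since 67⁻¹ ≡ 101 (mod 199), t ≡ 21. Hence m ≡ 36 + 3649·21 = 76665 (mod 726151).
From m ≡ 76665 (mod 726151) write m = 76665 + 726151t. Substituting into m ≡ 57 (mod 151) gives 726151t ≡ 100 (mod 151), and since 143⁻¹ ≡ 132 (mod 151), t ≡ 63. Hence m ≡ 76665 + 726151·63 = 45824178 (mod 109648801).
From m ≡ 45824178 (mod 109648801) write m = 45824178 + 109648801t. Substituting into m ≡ 115 (mod 127) gives 109648801t ≡ 77 (mod 127), and since 49⁻¹ ≡ 70 (mod 127), t ≡ 56. Hence m ≡ 45824178 + 109648801·56 = 6186157034 (mod 13925397727).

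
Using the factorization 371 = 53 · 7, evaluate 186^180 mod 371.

Mod 53: 186 ≡ 27; by Fermat, exponent reduces to 180 mod 52 = 24; 27^24 ≡ 49 (mod 53).
Mod 7: 186 ≡ 4; since 6 | 180, by Fermat 4^180 ≡ 1 (mod 7).
Combine by CRT: x ≡ 49 (mod 53), x ≡ 1 (mod 7) ⇒ x ≡ 155 (mod 371).

155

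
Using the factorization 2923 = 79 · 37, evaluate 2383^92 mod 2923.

Mod 79: 2383 ≡ 13; by Fermat, exponent reduces to 92 mod 78 = 14; 13^14 ≡ 4 (mod 79).
Mod 37: 2383 ≡ 15; by Fermat, exponent reduces to 92 mod 36 = 20; 15^20 ≡ 34 (mod 37).
Combine by CRT: x ≡ 4 (mod 79), x ≡ 34 (mod 37) ⇒ x ≡ 478 (mod 2923).

478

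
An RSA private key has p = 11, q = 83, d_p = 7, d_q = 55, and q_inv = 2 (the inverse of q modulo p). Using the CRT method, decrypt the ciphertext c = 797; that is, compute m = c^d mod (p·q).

421

m₁ = c^(d_p) mod p: c ≡ 5 (mod 11), and 5^7 mod 11 = 3.
m₂ = c^(d_q) mod q: c ≡ 50 (mod 83), and 50^55 mod 83 = 6.
h = q_inv·(m₁ − m₂) mod p = 2·(3 − 6) mod 11 = 5.
m = m₂ + h·q = 6 + 5·83 = 421.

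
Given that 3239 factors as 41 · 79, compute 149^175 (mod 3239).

Mod 41: 149 ≡ 26; by Fermat, exponent reduces to 175 mod 40 = 15; 26^15 ≡ 3 (mod 41).
Mod 79: 149 ≡ 70; by Fermat, exponent reduces to 175 mod 78 = 19; 70^19 ≡ 53 (mod 79).
Combine by CRT: x ≡ 3 (mod 41), x ≡ 53 (mod 79) ⇒ x ≡ 290 (mod 3239).

290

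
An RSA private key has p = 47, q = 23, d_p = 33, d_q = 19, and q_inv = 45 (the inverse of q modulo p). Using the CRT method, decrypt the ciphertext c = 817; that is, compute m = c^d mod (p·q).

353

m₁ = c^(d_p) mod p: c ≡ 18 (mod 47), and 18^33 mod 47 = 24.
m₂ = c^(d_q) mod q: c ≡ 12 (mod 23), and 12^19 mod 23 = 8.
h = q_inv·(m₁ − m₂) mod p = 45·(24 − 8) mod 47 = 15.
m = m₂ + h·q = 8 + 15·23 = 353.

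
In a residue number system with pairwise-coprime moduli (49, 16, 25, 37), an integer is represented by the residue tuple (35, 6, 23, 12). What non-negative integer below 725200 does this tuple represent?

Combine the congruences pairwise.
From x ≡ 35 (mod 49) write x = 35 + 49t. Substituting into x ≡ 6 (mod 16) gives 49t ≡ 3 (mod 16), and since 1⁻¹ ≡ 1 (mod 16), t ≡ 3. Hence x ≡ 35 + 49·3 = 182 (mod 784).
From x ≡ 182 (mod 784) write x = 182 + 784t. Substituting into x ≡ 23 (mod 25) gives 784t ≡ 16 (mod 25), and since 9⁻¹ ≡ 14 (mod 25), t ≡ 24. Hence x ≡ 182 + 784·24 = 18998 (mod 19600).
From x ≡ 18998 (mod 19600) write x = 18998 + 19600t. Substituting into x ≡ 12 (mod 37) gives 19600t ≡ 32 (mod 37), and since 27⁻¹ ≡ 11 (mod 37), t ≡ 19. Hence x ≡ 18998 + 19600·19 = 391398 (mod 725200).

391398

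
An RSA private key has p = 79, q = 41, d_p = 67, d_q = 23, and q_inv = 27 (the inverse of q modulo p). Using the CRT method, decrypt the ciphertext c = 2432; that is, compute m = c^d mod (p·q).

m₁ = c^(d_p) mod p: c ≡ 62 (mod 79), and 62^67 mod 79 = 52.
m₂ = c^(d_q) mod q: c ≡ 13 (mod 41), and 13^23 mod 41 = 17.
h = q_inv·(m₁ − m₂) mod p = 27·(52 − 17) mod 79 = 76.
m = m₂ + h·q = 17 + 76·41 = 3133.

3133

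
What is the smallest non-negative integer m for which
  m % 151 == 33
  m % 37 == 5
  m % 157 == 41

173683

The moduli are pairwise coprime; N = 151·37·157 = 877159.
N/151 = 5809; 5809 ≡ 71 (mod 151); 71·134 ≡ 1, so inverse 134.
N/37 = 23707; 23707 ≡ 27 (mod 37); 27·11 ≡ 1, so inverse 11.
N/157 = 5587; 5587 ≡ 92 (mod 157); 92·128 ≡ 1, so inverse 128.
m ≡ 33·5809·134 + 5·23707·11 + 41·5587·128 = 56311859.
56311859 mod 877159 = 173683.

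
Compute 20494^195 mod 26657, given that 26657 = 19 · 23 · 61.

14629

Mod 19: 20494 ≡ 12; by Fermat, exponent reduces to 195 mod 18 = 15; 12^15 ≡ 18 (mod 19).
Mod 23: 20494 ≡ 1; by Fermat, exponent reduces to 195 mod 22 = 19; 1^19 ≡ 1 (mod 23).
Mod 61: 20494 ≡ 59; by Fermat, exponent reduces to 195 mod 60 = 15; 59^15 ≡ 50 (mod 61).
Combine by CRT: x ≡ 18 (mod 19), x ≡ 1 (mod 23), x ≡ 50 (mod 61) ⇒ x ≡ 14629 (mod 26657).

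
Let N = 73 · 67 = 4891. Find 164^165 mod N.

4153

Mod 73: 164 ≡ 18; by Fermat, exponent reduces to 165 mod 72 = 21; 18^21 ≡ 65 (mod 73).
Mod 67: 164 ≡ 30; by Fermat, exponent reduces to 165 mod 66 = 33; 30^33 ≡ 66 (mod 67).
Combine by CRT: x ≡ 65 (mod 73), x ≡ 66 (mod 67) ⇒ x ≡ 4153 (mod 4891).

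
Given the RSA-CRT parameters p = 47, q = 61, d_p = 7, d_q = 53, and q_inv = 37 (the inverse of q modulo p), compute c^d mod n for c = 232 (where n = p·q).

2607

m₁ = c^(d_p) mod p: c ≡ 44 (mod 47), and 44^7 mod 47 = 22.
m₂ = c^(d_q) mod q: c ≡ 49 (mod 61), and 49^53 mod 61 = 45.
h = q_inv·(m₁ − m₂) mod p = 37·(22 − 45) mod 47 = 42.
m = m₂ + h·q = 45 + 42·61 = 2607.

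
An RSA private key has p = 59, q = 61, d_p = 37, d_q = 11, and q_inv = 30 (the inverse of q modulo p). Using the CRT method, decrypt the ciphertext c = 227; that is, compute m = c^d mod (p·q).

2629

m₁ = c^(d_p) mod p: c ≡ 50 (mod 59), and 50^37 mod 59 = 33.
m₂ = c^(d_q) mod q: c ≡ 44 (mod 61), and 44^11 mod 61 = 6.
h = q_inv·(m₁ − m₂) mod p = 30·(33 − 6) mod 59 = 43.
m = m₂ + h·q = 6 + 43·61 = 2629.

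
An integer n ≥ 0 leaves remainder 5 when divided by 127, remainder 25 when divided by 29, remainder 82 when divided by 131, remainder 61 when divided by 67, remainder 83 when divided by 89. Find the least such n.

The moduli are pairwise coprime; M = 127·29·131·67·89 = 2876986499.
M/127 = 22653437; 22653437 ≡ 66 (mod 127); 66·102 ≡ 1, so inverse 102.
M/29 = 99206431; 99206431 ≡ 12 (mod 29); 12·17 ≡ 1, so inverse 17.
M/131 = 21961729; 21961729 ≡ 103 (mod 131); 103·14 ≡ 1, so inverse 14.
M/67 = 42940097; 42940097 ≡ 65 (mod 67); 65·33 ≡ 1, so inverse 33.
M/89 = 32325691; 32325691 ≡ 1 (mod 89), inverse 1.
n ≡ 5·22653437·102 + 25·99206431·17 + 82·21961729·14 + 61·42940097·33 + 83·32325691·1 = 168049498551.
168049498551 mod 2876986499 = 1184281609.

1184281609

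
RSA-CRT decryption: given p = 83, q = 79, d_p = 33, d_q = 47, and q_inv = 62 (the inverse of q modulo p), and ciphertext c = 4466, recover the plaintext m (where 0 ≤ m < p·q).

m₁ = c^(d_p) mod p: c ≡ 67 (mod 83), and 67^33 mod 83 = 14.
m₂ = c^(d_q) mod q: c ≡ 42 (mod 79), and 42^47 mod 79 = 40.
h = q_inv·(m₁ − m₂) mod p = 62·(14 − 40) mod 83 = 48.
m = m₂ + h·q = 40 + 48·79 = 3832.

3832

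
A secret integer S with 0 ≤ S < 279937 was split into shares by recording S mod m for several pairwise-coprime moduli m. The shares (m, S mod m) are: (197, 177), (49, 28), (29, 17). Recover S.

The moduli are pairwise coprime; N = 197·49·29 = 279937.
N/197 = 1421; 1421 ≡ 42 (mod 197); 42·61 ≡ 1, so inverse 61.
N/49 = 5713; 5713 ≡ 29 (mod 49); 29·22 ≡ 1, so inverse 22.
N/29 = 9653; 9653 ≡ 25 (mod 29); 25·7 ≡ 1, so inverse 7.
S ≡ 177·1421·61 + 28·5713·22 + 17·9653·7 = 20010452.
20010452 mod 279937 = 134925.

134925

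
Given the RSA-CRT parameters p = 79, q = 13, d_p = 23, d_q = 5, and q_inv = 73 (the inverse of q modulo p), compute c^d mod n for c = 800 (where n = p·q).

m₁ = c^(d_p) mod p: c ≡ 10 (mod 79), and 10^23 mod 79 = 38.
m₂ = c^(d_q) mod q: c ≡ 7 (mod 13), and 7^5 mod 13 = 11.
h = q_inv·(m₁ − m₂) mod p = 73·(38 − 11) mod 79 = 75.
m = m₂ + h·q = 11 + 75·13 = 986.

986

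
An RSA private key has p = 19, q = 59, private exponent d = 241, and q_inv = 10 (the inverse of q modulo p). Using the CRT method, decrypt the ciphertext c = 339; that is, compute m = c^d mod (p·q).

d_p = d mod (p−1) = 241 mod 18 = 7; d_q = d mod (q−1) = 9.
m₁ = c^(d_p) mod p: c ≡ 16 (mod 19), and 16^7 mod 19 = 17.
m₂ = c^(d_q) mod q: c ≡ 44 (mod 59), and 44^9 mod 59 = 42.
h = q_inv·(m₁ − m₂) mod p = 10·(17 − 42) mod 19 = 16.
m = m₂ + h·q = 42 + 16·59 = 986.

986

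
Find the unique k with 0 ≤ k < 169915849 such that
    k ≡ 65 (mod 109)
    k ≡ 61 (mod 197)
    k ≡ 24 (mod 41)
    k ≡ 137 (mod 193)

13121049

The moduli are pairwise coprime; N = 109·197·41·193 = 169915849.
N/109 = 1558861; 1558861 ≡ 52 (mod 109); 52·65 ≡ 1, so inverse 65.
N/197 = 862517; 862517 ≡ 51 (mod 197); 51·85 ≡ 1, so inverse 85.
N/41 = 4144289; 4144289 ≡ 9 (mod 41); 9·32 ≡ 1, so inverse 32.
N/193 = 880393; 880393 ≡ 120 (mod 193); 120·37 ≡ 1, so inverse 37.
k ≡ 65·1558861·65 + 61·862517·85 + 24·4144289·32 + 137·880393·37 = 18703864439.
18703864439 mod 169915849 = 13121049.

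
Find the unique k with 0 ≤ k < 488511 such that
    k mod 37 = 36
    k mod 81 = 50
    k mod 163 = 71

From k ≡ 36 (mod 37) write k = 36 + 37t. Substituting into k ≡ 50 (mod 81) gives 37t ≡ 14 (mod 81), and since 37⁻¹ ≡ 46 (mod 81), t ≡ 77. Hence k ≡ 36 + 37·77 = 2885 (mod 2997).
From k ≡ 2885 (mod 2997) write k = 2885 + 2997t. Substituting into k ≡ 71 (mod 163) gives 2997t ≡ 120 (mod 163), and since 63⁻¹ ≡ 44 (mod 163), t ≡ 64. Hence k ≡ 2885 + 2997·64 = 194693 (mod 488511).

194693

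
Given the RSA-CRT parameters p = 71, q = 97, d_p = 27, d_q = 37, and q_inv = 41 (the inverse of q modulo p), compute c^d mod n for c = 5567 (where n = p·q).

m₁ = c^(d_p) mod p: c ≡ 29 (mod 71), and 29^27 mod 71 = 19.
m₂ = c^(d_q) mod q: c ≡ 38 (mod 97), and 38^37 mod 97 = 7.
h = q_inv·(m₁ − m₂) mod p = 41·(19 − 7) mod 71 = 66.
m = m₂ + h·q = 7 + 66·97 = 6409.

6409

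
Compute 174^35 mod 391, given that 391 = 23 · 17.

Mod 23: 174 ≡ 13; by Fermat, exponent reduces to 35 mod 22 = 13; 13^13 ≡ 8 (mod 23).
Mod 17: 174 ≡ 4; by Fermat, exponent reduces to 35 mod 16 = 3; 4^3 ≡ 13 (mod 17).
Combine by CRT: x ≡ 8 (mod 23), x ≡ 13 (mod 17) ⇒ x ≡ 353 (mod 391).

353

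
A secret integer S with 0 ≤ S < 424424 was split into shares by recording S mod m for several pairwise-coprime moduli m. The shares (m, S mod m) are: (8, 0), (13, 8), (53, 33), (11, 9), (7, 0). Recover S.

From S ≡ 0 (mod 8) write S = 0 + 8t. Substituting into S ≡ 8 (mod 13) gives 8t ≡ 8 (mod 13), and since 8⁻¹ ≡ 5 (mod 13), t ≡ 1. Hence S ≡ 0 + 8·1 = 8 (mod 104).
From S ≡ 8 (mod 104) write S = 8 + 104t. Substituting into S ≡ 33 (mod 53) gives 104t ≡ 25 (mod 53), and since 51⁻¹ ≡ 26 (mod 53), t ≡ 14. Hence S ≡ 8 + 104·14 = 1464 (mod 5512).
From S ≡ 1464 (mod 5512) write S = 1464 + 5512t. Substituting into S ≡ 9 (mod 11) gives 5512t ≡ 8 (mod 11), and since 1⁻¹ ≡ 1 (mod 11), t ≡ 8. Hence S ≡ 1464 + 5512·8 = 45560 (mod 60632).
From S ≡ 45560 (mod 60632) write S = 45560 + 60632t. Substituting into S ≡ 0 (mod 7) gives 60632t ≡ 3 (mod 7), and since 5⁻¹ ≡ 3 (mod 7), t ≡ 2. Hence S ≡ 45560 + 60632·2 = 166824 (mod 424424).

166824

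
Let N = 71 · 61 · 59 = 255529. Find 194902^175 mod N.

Mod 71: 194902 ≡ 7; by Fermat, exponent reduces to 175 mod 70 = 35; 7^35 ≡ 70 (mod 71).
Mod 61: 194902 ≡ 7; by Fermat, exponent reduces to 175 mod 60 = 55; 7^55 ≡ 21 (mod 61).
Mod 59: 194902 ≡ 25; by Fermat, exponent reduces to 175 mod 58 = 1; 25^1 ≡ 25 (mod 59).
Combine by CRT: x ≡ 70 (mod 71), x ≡ 21 (mod 61), x ≡ 25 (mod 59) ⇒ x ≡ 46930 (mod 255529).

46930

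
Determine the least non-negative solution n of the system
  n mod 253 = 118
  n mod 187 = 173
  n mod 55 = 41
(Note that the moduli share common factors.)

16816

Combine the congruences pairwise.
gcd(253, 187) = 11 and 11 | (173 − 118), so the pair is consistent; merging gives n ≡ 3913 (mod 4301), where 4301 = lcm(253, 187).
gcd(4301, 55) = 11 and 11 | (41 − 3913), so the pair is consistent; merging gives n ≡ 16816 (mod 21505), where 21505 = lcm(4301, 55).
The solution is unique modulo lcm(253, 187, 55) = 21505.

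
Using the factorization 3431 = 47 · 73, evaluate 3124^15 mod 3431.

Mod 47: 3124 ≡ 22; 22^15 ≡ 11 (mod 47).
Mod 73: 3124 ≡ 58; 58^15 ≡ 66 (mod 73).
Combine by CRT: x ≡ 11 (mod 47), x ≡ 66 (mod 73) ⇒ x ≡ 1891 (mod 3431).

1891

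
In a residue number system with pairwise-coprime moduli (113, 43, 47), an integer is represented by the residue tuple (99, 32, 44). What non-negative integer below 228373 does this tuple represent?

Combine the congruences pairwise.
From x ≡ 99 (mod 113) write x = 99 + 113t. Substituting into x ≡ 32 (mod 43) gives 113t ≡ 19 (mod 43), and since 27⁻¹ ≡ 8 (mod 43), t ≡ 23. Hence x ≡ 99 + 113·23 = 2698 (mod 4859).
From x ≡ 2698 (mod 4859) write x = 2698 + 4859t. Substituting into x ≡ 44 (mod 47) gives 4859t ≡ 25 (mod 47), and since 18⁻¹ ≡ 34 (mod 47), t ≡ 4. Hence x ≡ 2698 + 4859·4 = 22134 (mod 228373).

22134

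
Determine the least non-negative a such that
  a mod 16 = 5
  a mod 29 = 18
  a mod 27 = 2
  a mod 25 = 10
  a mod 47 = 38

8497685

Combine the congruences pairwise.
From a ≡ 5 (mod 16) write a = 5 + 16t. Substituting into a ≡ 18 (mod 29) gives 16t ≡ 13 (mod 29), and since 16⁻¹ ≡ 20 (mod 29), t ≡ 28. Hence a ≡ 5 + 16·28 = 453 (mod 464).
From a ≡ 453 (mod 464) write a = 453 + 464t. Substituting into a ≡ 2 (mod 27) gives 464t ≡ 8 (mod 27), and since 5⁻¹ ≡ 11 (mod 27), t ≡ 7. Hence a ≡ 453 + 464·7 = 3701 (mod 12528).
From a ≡ 3701 (mod 12528) write a = 3701 + 12528t. Substituting into a ≡ 10 (mod 25) gives 12528t ≡ 9 (mod 25), and since 3⁻¹ ≡ 17 (mod 25), t ≡ 3. Hence a ≡ 3701 + 12528·3 = 41285 (mod 313200).
From a ≡ 41285 (mod 313200) write a = 41285 + 313200t. Substituting into a ≡ 38 (mod 47) gives 313200t ≡ 19 (mod 47), and since 39⁻¹ ≡ 41 (mod 47), t ≡ 27. Hence a ≡ 41285 + 313200·27 = 8497685 (mod 14720400).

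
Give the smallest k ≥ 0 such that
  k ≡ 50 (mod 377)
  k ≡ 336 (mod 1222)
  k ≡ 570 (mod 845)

674880

gcd(377, 1222) = 13 and 13 | (336 − 50), so the pair is consistent; merging gives k ≡ 1558 (mod 35438), where 35438 = lcm(377, 1222).
gcd(35438, 845) = 13 and 13 | (570 − 1558), so the pair is consistent; merging gives k ≡ 674880 (mod 2303470), where 2303470 = lcm(35438, 845).
The solution is unique modulo lcm(377, 1222, 845) = 2303470.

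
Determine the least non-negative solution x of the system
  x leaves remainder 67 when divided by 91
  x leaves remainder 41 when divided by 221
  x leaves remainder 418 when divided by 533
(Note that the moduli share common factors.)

gcd(91, 221) = 13 and 13 | (41 − 67), so the pair is consistent; merging gives x ≡ 704 (mod 1547), where 1547 = lcm(91, 221).
gcd(1547, 533) = 13 and 13 | (418 − 704), so the pair is consistent; merging gives x ≡ 40926 (mod 63427), where 63427 = lcm(1547, 533).
The solution is unique modulo lcm(91, 221, 533) = 63427.

40926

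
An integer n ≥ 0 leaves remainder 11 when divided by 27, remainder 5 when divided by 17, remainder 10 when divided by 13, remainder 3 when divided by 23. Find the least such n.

The moduli are pairwise coprime; M = 27·17·13·23 = 137241.
M/27 = 5083; 5083 ≡ 7 (mod 27); 7·4 ≡ 1, so inverse 4.
M/17 = 8073; 8073 ≡ 15 (mod 17); 15·8 ≡ 1, so inverse 8.
M/13 = 10557; 10557 ≡ 1 (mod 13), inverse 1.
M/23 = 5967; 5967 ≡ 10 (mod 23); 10·7 ≡ 1, so inverse 7.
n ≡ 11·5083·4 + 5·8073·8 + 10·10557·1 + 3·5967·7 = 777449.
777449 mod 137241 = 91244.

91244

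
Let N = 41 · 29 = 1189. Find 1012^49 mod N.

Mod 41: 1012 ≡ 28; by Fermat, exponent reduces to 49 mod 40 = 9; 28^9 ≡ 34 (mod 41).
Mod 29: 1012 ≡ 26; by Fermat, exponent reduces to 49 mod 28 = 21; 26^21 ≡ 12 (mod 29).
Combine by CRT: x ≡ 34 (mod 41), x ≡ 12 (mod 29) ⇒ x ≡ 157 (mod 1189).

157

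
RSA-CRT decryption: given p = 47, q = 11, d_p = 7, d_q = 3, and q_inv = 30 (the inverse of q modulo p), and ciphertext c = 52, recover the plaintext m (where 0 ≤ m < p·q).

105

m₁ = c^(d_p) mod p: c ≡ 5 (mod 47), and 5^7 mod 47 = 11.
m₂ = c^(d_q) mod q: c ≡ 8 (mod 11), and 8^3 mod 11 = 6.
h = q_inv·(m₁ − m₂) mod p = 30·(11 − 6) mod 47 = 9.
m = m₂ + h·q = 6 + 9·11 = 105.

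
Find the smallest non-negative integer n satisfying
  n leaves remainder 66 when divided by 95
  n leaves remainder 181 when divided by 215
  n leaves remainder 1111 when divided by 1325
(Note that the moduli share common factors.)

gcd(95, 215) = 5 and 5 | (181 − 66), so the pair is consistent; merging gives n ≡ 826 (mod 4085), where 4085 = lcm(95, 215).
gcd(4085, 1325) = 5 and 5 | (1111 − 826), so the pair is consistent; merging gives n ≡ 454261 (mod 1082525), where 1082525 = lcm(4085, 1325).
The solution is unique modulo lcm(95, 215, 1325) = 1082525.

454261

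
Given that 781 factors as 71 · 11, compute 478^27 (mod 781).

564

Mod 71: 478 ≡ 52; 52^27 ≡ 67 (mod 71).
Mod 11: 478 ≡ 5; by Fermat, exponent reduces to 27 mod 10 = 7; 5^7 ≡ 3 (mod 11).
Combine by CRT: x ≡ 67 (mod 71), x ≡ 3 (mod 11) ⇒ x ≡ 564 (mod 781).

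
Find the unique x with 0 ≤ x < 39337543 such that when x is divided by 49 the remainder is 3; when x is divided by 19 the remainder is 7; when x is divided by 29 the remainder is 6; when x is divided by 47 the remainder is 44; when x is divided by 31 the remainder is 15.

30049400

The moduli are pairwise coprime; N = 49·19·29·47·31 = 39337543.
N/49 = 802807; 802807 ≡ 40 (mod 49); 40·38 ≡ 1, so inverse 38.
N/19 = 2070397; 2070397 ≡ 5 (mod 19); 5·4 ≡ 1, so inverse 4.
N/29 = 1356467; 1356467 ≡ 21 (mod 29); 21·18 ≡ 1, so inverse 18.
N/47 = 836969; 836969 ≡ 40 (mod 47); 40·20 ≡ 1, so inverse 20.
N/31 = 1268953; 1268953 ≡ 30 (mod 31); 30·30 ≡ 1, so inverse 30.
x ≡ 3·802807·38 + 7·2070397·4 + 6·1356467·18 + 44·836969·20 + 15·1268953·30 = 1603551120.
1603551120 mod 39337543 = 30049400.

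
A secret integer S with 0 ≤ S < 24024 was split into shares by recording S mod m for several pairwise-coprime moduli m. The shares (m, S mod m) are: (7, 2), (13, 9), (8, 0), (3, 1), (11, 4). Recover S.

From S ≡ 2 (mod 7) write S = 2 + 7t. Substituting into S ≡ 9 (mod 13) gives 7t ≡ 7 (mod 13), and since 7⁻¹ ≡ 2 (mod 13), t ≡ 1. Hence S ≡ 2 + 7·1 = 9 (mod 91).
From S ≡ 9 (mod 91) write S = 9 + 91t. Substituting into S ≡ 0 (mod 8) gives 91t ≡ 7 (mod 8), and since 3⁻¹ ≡ 3 (mod 8), t ≡ 5. Hence S ≡ 9 + 91·5 = 464 (mod 728).
From S ≡ 464 (mod 728) write S = 464 + 728t. Substituting into S ≡ 1 (mod 3) gives 728t ≡ 2 (mod 3), and since 2⁻¹ ≡ 2 (mod 3), t ≡ 1. Hence S ≡ 464 + 728·1 = 1192 (mod 2184).
From S ≡ 1192 (mod 2184) write S = 1192 + 2184t. Substituting into S ≡ 4 (mod 11) gives 2184t ≡ 0 (mod 11), and since 6⁻¹ ≡ 2 (mod 11), t ≡ 0. Hence S ≡ 1192 + 2184·0 = 1192 (mod 24024).

1192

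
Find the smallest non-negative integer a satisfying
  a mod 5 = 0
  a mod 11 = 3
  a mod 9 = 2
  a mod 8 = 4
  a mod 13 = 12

740

Combine the congruences pairwise.
From a ≡ 0 (mod 5) write a = 0 + 5t. Substituting into a ≡ 3 (mod 11) gives 5t ≡ 3 (mod 11), and since 5⁻¹ ≡ 9 (mod 11), t ≡ 5. Hence a ≡ 0 + 5·5 = 25 (mod 55).
From a ≡ 25 (mod 55) write a = 25 + 55t. Substituting into a ≡ 2 (mod 9) gives 55t ≡ 4 (mod 9), and since 1⁻¹ ≡ 1 (mod 9), t ≡ 4. Hence a ≡ 25 + 55·4 = 245 (mod 495).
From a ≡ 245 (mod 495) write a = 245 + 495t. Substituting into a ≡ 4 (mod 8) gives 495t ≡ 7 (mod 8), and since 7⁻¹ ≡ 7 (mod 8), t ≡ 1. Hence a ≡ 245 + 495·1 = 740 (mod 3960).
From a ≡ 740 (mod 3960) write a = 740 + 3960t. Substituting into a ≡ 12 (mod 13) gives 3960t ≡ 0 (mod 13), and since 8⁻¹ ≡ 5 (mod 13), t ≡ 0. Hence a ≡ 740 + 3960·0 = 740 (mod 51480).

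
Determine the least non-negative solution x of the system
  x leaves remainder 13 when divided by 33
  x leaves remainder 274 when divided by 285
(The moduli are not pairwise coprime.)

Combine the congruences pairwise.
gcd(33, 285) = 3 and 3 | (274 − 13), so the pair is consistent; merging gives x ≡ 2554 (mod 3135), where 3135 = lcm(33, 285).
The solution is unique modulo lcm(33, 285) = 3135.

2554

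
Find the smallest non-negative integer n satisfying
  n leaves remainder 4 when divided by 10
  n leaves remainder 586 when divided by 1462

6434

gcd(10, 1462) = 2 and 2 | (586 − 4), so the pair is consistent; merging gives n ≡ 6434 (mod 7310), where 7310 = lcm(10, 1462).
The solution is unique modulo lcm(10, 1462) = 7310.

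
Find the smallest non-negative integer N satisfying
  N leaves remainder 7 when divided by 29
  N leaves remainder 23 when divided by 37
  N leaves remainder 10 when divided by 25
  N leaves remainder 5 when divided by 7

7460

The moduli are pairwise coprime; M = 29·37·25·7 = 187775.
M/29 = 6475; 6475 ≡ 8 (mod 29); 8·11 ≡ 1, so inverse 11.
M/37 = 5075; 5075 ≡ 6 (mod 37); 6·31 ≡ 1, so inverse 31.
M/25 = 7511; 7511 ≡ 11 (mod 25); 11·16 ≡ 1, so inverse 16.
M/7 = 26825; 26825 ≡ 1 (mod 7), inverse 1.
N ≡ 7·6475·11 + 23·5075·31 + 10·7511·16 + 5·26825·1 = 5452935.
5452935 mod 187775 = 7460.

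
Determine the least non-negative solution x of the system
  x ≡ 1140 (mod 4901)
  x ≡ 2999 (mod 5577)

Combine the congruences pairwise.
gcd(4901, 5577) = 169 and 169 | (2999 − 1140), so the pair is consistent; merging gives x ≡ 108962 (mod 161733), where 161733 = lcm(4901, 5577).
The solution is unique modulo lcm(4901, 5577) = 161733.

108962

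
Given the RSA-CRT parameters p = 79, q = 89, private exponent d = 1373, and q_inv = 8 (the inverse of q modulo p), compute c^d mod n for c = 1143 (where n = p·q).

d_p = d mod (p−1) = 1373 mod 78 = 47; d_q = d mod (q−1) = 53.
m₁ = c^(d_p) mod p: c ≡ 37 (mod 79), and 37^47 mod 79 = 39.
m₂ = c^(d_q) mod q: c ≡ 75 (mod 89), and 75^53 mod 89 = 7.
h = q_inv·(m₁ − m₂) mod p = 8·(39 − 7) mod 79 = 19.
m = m₂ + h·q = 7 + 19·89 = 1698.

1698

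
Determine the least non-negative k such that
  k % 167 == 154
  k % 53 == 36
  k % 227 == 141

455730

From k ≡ 154 (mod 167) write k = 154 + 167t. Substituting into k ≡ 36 (mod 53) gives 167t ≡ 41 (mod 53), and since 8⁻¹ ≡ 20 (mod 53), t ≡ 25. Hence k ≡ 154 + 167·25 = 4329 (mod 8851).
From k ≡ 4329 (mod 8851) write k = 4329 + 8851t. Substituting into k ≡ 141 (mod 227) gives 8851t ≡ 125 (mod 227), and since 225⁻¹ ≡ 113 (mod 227), t ≡ 51. Hence k ≡ 4329 + 8851·51 = 455730 (mod 2009177).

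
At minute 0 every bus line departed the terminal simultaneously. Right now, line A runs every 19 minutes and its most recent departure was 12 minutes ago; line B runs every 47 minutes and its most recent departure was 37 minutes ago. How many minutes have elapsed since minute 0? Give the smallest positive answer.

601

From t ≡ 12 (mod 19) write t = 12 + 19s. Substituting into t ≡ 37 (mod 47) gives 19s ≡ 25 (mod 47), and since 19⁻¹ ≡ 5 (mod 47), s ≡ 31. Hence t ≡ 12 + 19·31 = 601 (mod 893).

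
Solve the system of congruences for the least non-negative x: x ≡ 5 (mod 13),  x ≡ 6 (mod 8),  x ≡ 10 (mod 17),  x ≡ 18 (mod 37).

From x ≡ 5 (mod 13) write x = 5 + 13t. Substituting into x ≡ 6 (mod 8) gives 13t ≡ 1 (mod 8), and since 5⁻¹ ≡ 5 (mod 8), t ≡ 5. Hence x ≡ 5 + 13·5 = 70 (mod 104).
From x ≡ 70 (mod 104) write x = 70 + 104t. Substituting into x ≡ 10 (mod 17) gives 104t ≡ 8 (mod 17), and since 2⁻¹ ≡ 9 (mod 17), t ≡ 4. Hence x ≡ 70 + 104·4 = 486 (mod 1768).
From x ≡ 486 (mod 1768) write x = 486 + 1768t. Substituting into x ≡ 18 (mod 37) gives 1768t ≡ 13 (mod 37), and since 29⁻¹ ≡ 23 (mod 37), t ≡ 3. Hence x ≡ 486 + 1768·3 = 5790 (mod 65416).

5790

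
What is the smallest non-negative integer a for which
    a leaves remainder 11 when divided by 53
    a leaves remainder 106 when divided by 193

1071

From a ≡ 11 (mod 53) write a = 11 + 53t. Substituting into a ≡ 106 (mod 193) gives 53t ≡ 95 (mod 193), and since 53⁻¹ ≡ 51 (mod 193), t ≡ 20. Hence a ≡ 11 + 53·20 = 1071 (mod 10229).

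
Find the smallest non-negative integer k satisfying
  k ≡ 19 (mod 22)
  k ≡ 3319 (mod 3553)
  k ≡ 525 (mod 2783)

735237

gcd(22, 3553) = 11 and 11 | (3319 − 19), so the pair is consistent; merging gives k ≡ 3319 (mod 7106), where 7106 = lcm(22, 3553).
gcd(7106, 2783) = 11 and 11 | (525 − 3319), so the pair is consistent; merging gives k ≡ 735237 (mod 1797818), where 1797818 = lcm(7106, 2783).
The solution is unique modulo lcm(22, 3553, 2783) = 1797818.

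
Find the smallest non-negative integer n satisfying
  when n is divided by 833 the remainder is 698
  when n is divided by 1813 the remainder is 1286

Combine the congruences pairwise.
gcd(833, 1813) = 49 and 49 | (1286 − 698), so the pair is consistent; merging gives n ≡ 24855 (mod 30821), where 30821 = lcm(833, 1813).
The solution is unique modulo lcm(833, 1813) = 30821.

24855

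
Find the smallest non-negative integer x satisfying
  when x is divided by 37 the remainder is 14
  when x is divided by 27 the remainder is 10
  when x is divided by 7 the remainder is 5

From x ≡ 14 (mod 37) write x = 14 + 37t. Substituting into x ≡ 10 (mod 27) gives 37t ≡ 23 (mod 27), and since 10⁻¹ ≡ 19 (mod 27), t ≡ 5. Hence x ≡ 14 + 37·5 = 199 (mod 999).
From x ≡ 199 (mod 999) write x = 199 + 999t. Substituting into x ≡ 5 (mod 7) gives 999t ≡ 2 (mod 7), and since 5⁻¹ ≡ 3 (mod 7), t ≡ 6. Hence x ≡ 199 + 999·6 = 6193 (mod 6993).

6193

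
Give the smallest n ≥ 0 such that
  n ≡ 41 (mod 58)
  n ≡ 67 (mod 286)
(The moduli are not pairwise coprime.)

Combine the congruences pairwise.
gcd(58, 286) = 2 and 2 | (67 − 41), so the pair is consistent; merging gives n ≡ 6073 (mod 8294), where 8294 = lcm(58, 286).
The solution is unique modulo lcm(58, 286) = 8294.

6073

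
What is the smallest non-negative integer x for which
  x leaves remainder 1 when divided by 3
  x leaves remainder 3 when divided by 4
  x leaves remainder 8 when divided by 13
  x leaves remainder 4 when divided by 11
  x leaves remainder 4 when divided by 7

Combine the congruences pairwise.
From x ≡ 1 (mod 3) write x = 1 + 3t. Substituting into x ≡ 3 (mod 4) gives 3t ≡ 2 (mod 4), and since 3⁻¹ ≡ 3 (mod 4), t ≡ 2. Hence x ≡ 1 + 3·2 = 7 (mod 12).
From x ≡ 7 (mod 12) write x = 7 + 12t. Substituting into x ≡ 8 (mod 13) gives 12t ≡ 1 (mod 13), and since 12⁻¹ ≡ 12 (mod 13), t ≡ 12. Hence x ≡ 7 + 12·12 = 151 (mod 156).
From x ≡ 151 (mod 156) write x = 151 + 156t. Substituting into x ≡ 4 (mod 11) gives 156t ≡ 7 (mod 11), and since 2⁻¹ ≡ 6 (mod 11), t ≡ 9. Hence x ≡ 151 + 156·9 = 1555 (mod 1716).
From x ≡ 1555 (mod 1716) write x = 1555 + 1716t. Substituting into x ≡ 4 (mod 7) gives 1716t ≡ 3 (mod 7), and since 1⁻¹ ≡ 1 (mod 7), t ≡ 3. Hence x ≡ 1555 + 1716·3 = 6703 (mod 12012).

6703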